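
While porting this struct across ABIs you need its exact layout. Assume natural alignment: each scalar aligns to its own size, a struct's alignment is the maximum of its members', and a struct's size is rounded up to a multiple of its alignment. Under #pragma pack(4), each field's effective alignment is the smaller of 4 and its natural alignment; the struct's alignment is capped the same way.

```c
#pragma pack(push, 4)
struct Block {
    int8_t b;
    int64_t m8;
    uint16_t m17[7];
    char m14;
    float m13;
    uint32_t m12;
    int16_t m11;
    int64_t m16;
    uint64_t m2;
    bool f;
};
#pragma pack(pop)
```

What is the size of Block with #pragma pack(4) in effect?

@0: b [1B, align 1] → 1
+3 pad (align 4)
@4: m8 [8B, align 4] → 12
@12: m17 [14B, align 2] → 26
@26: m14 [1B, align 1] → 27
+1 pad (align 4)
@28: m13 [4B, align 4] → 32
@32: m12 [4B, align 4] → 36
@36: m11 [2B, align 2] → 38
+2 pad (align 4)
@40: m16 [8B, align 4] → 48
@48: m2 [8B, align 4] → 56
@56: f [1B, align 1] → 57
+3 tail pad (align 4)
size 60, align 4

60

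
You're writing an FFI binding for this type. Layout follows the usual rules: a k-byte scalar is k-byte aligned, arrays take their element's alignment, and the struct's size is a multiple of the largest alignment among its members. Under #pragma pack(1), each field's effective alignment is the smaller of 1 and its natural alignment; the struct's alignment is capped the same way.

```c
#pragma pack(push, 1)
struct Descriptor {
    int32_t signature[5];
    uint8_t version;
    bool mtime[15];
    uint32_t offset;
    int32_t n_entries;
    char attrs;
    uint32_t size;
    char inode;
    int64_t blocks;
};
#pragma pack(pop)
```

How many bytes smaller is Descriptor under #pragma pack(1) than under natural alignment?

natural layout:
  signature at 0 (size 20, align 4) → ends 20
  version at 20 (size 1, align 1) → ends 21
  mtime at 21 (size 15, align 1) → ends 36
  offset at 36 (size 4, align 4) → ends 40
  n_entries at 40 (size 4, align 4) → ends 44
  attrs at 44 (size 1, align 1) → ends 45
  pad 3 to align 4 for size
  size at 48 (size 4, align 4) → ends 52
  inode at 52 (size 1, align 1) → ends 53
  pad 3 to align 8 for blocks
  blocks at 56 (size 8, align 8) → ends 64
  total 64 bytes, alignment 8
packed(1) layout:
  signature at 0 (size 20, align 1) → ends 20
  version at 20 (size 1, align 1) → ends 21
  mtime at 21 (size 15, align 1) → ends 36
  offset at 36 (size 4, align 1) → ends 40
  n_entries at 40 (size 4, align 1) → ends 44
  attrs at 44 (size 1, align 1) → ends 45
  size at 45 (size 4, align 1) → ends 49
  inode at 49 (size 1, align 1) → ends 50
  blocks at 50 (size 8, align 1) → ends 58
  total 58 bytes, alignment 1
64 − 58 = 6

6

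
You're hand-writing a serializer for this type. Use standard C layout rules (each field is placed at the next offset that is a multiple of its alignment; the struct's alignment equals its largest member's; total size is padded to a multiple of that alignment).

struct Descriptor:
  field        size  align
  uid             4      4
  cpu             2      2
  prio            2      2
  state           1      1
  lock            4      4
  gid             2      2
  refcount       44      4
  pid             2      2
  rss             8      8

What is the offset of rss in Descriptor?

uid at 0 (size 4, align 4) → ends 4
cpu at 4 (size 2, align 2) → ends 6
prio at 6 (size 2, align 2) → ends 8
state at 8 (size 1, align 1) → ends 9
pad 3 to align 4 for lock
lock at 12 (size 4, align 4) → ends 16
gid at 16 (size 2, align 2) → ends 18
pad 2 to align 4 for refcount
refcount at 20 (size 44, align 4) → ends 64
pid at 64 (size 2, align 2) → ends 66
pad 6 to align 8 for rss
rss at 72 (size 8, align 8) → ends 80

72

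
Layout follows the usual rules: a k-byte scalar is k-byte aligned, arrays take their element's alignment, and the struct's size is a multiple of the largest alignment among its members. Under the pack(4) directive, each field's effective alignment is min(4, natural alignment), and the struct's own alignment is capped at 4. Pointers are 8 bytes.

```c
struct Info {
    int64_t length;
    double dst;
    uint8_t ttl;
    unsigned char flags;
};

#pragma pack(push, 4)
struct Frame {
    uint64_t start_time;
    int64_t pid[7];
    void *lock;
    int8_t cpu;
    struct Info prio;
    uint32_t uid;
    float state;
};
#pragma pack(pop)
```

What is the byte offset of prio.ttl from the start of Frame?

92

Info: 0..8  length  (8B, 8-aligned); 8..16  dst  (8B, 8-aligned); 16..17  ttl  (1B, 1-aligned); 17..18  flags  (1B, 1-aligned); 18..24  -- tail padding (6B); sizeof = 24, alignof = 8
0..8  start_time  (8B, 4-aligned)
8..64  pid  (56B, 4-aligned)
64..72  lock  (8B, 4-aligned)
72..73  cpu  (1B, 1-aligned)
73..76  -- padding (3B)
76..100  prio  (24B, 4-aligned)
within Info: ttl at 16
76 + 16 = 92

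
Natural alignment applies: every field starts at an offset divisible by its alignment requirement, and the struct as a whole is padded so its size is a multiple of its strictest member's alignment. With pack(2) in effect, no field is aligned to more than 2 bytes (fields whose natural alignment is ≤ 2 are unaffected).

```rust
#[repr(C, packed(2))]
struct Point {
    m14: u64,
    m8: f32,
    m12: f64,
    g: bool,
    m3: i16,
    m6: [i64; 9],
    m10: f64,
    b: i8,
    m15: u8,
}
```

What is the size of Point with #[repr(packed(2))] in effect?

@0: m14 [8B, align 2] → 8
@8: m8 [4B, align 2] → 12
@12: m12 [8B, align 2] → 20
@20: g [1B, align 1] → 21
+1 pad (align 2)
@22: m3 [2B, align 2] → 24
@24: m6 [72B, align 2] → 96
@96: m10 [8B, align 2] → 104
@104: b [1B, align 1] → 105
@105: m15 [1B, align 1] → 106
size 106, align 2

106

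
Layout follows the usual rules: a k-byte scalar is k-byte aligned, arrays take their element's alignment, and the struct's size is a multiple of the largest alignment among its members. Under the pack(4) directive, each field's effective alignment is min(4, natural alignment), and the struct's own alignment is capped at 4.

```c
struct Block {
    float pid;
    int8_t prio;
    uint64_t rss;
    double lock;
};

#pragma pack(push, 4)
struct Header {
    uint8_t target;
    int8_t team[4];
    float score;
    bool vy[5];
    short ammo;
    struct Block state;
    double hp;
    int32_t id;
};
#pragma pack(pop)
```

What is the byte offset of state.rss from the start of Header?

28

Block: @0: pid [4B, align 4] → 4; @4: prio [1B, align 1] → 5; +3 pad (align 8); @8: rss [8B, align 8] → 16; @16: lock [8B, align 8] → 24; size 24, align 8
@0: target [1B, align 1] → 1
@1: team [4B, align 1] → 5
+3 pad (align 4)
@8: score [4B, align 4] → 12
@12: vy [5B, align 1] → 17
+1 pad (align 2)
@18: ammo [2B, align 2] → 20
@20: state [24B, align 4] → 44
within Block: rss at 8
20 + 8 = 28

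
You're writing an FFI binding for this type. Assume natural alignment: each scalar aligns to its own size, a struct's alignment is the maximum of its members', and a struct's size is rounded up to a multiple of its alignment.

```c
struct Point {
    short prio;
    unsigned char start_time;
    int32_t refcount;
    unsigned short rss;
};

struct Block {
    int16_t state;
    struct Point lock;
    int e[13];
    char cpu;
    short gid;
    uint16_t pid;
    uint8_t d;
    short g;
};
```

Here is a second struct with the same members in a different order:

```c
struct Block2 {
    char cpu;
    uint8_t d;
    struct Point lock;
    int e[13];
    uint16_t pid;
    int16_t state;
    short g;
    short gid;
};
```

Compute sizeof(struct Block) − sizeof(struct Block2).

4

Point: prio at 0 (size 2, align 2) → ends 2; start_time at 2 (size 1, align 1) → ends 3; pad 1 to align 4 for refcount; refcount at 4 (size 4, align 4) → ends 8; rss at 8 (size 2, align 2) → ends 10; tail pad 2 to reach multiple of 4; total 12 bytes, alignment 4
state at 0 (size 2, align 2) → ends 2
pad 2 to align 4 for lock
lock at 4 (size 12, align 4) → ends 16
e at 16 (size 52, align 4) → ends 68
cpu at 68 (size 1, align 1) → ends 69
pad 1 to align 2 for gid
gid at 70 (size 2, align 2) → ends 72
pid at 72 (size 2, align 2) → ends 74
d at 74 (size 1, align 1) → ends 75
pad 1 to align 2 for g
g at 76 (size 2, align 2) → ends 78
tail pad 2 to reach multiple of 4
total 80 bytes, alignment 4
— Block2 —
cpu at 0 (size 1, align 1) → ends 1
d at 1 (size 1, align 1) → ends 2
pad 2 to align 4 for lock
lock at 4 (size 12, align 4) → ends 16
e at 16 (size 52, align 4) → ends 68
pid at 68 (size 2, align 2) → ends 70
state at 70 (size 2, align 2) → ends 72
g at 72 (size 2, align 2) → ends 74
gid at 74 (size 2, align 2) → ends 76
total 76 bytes, alignment 4
80 − 76 = 4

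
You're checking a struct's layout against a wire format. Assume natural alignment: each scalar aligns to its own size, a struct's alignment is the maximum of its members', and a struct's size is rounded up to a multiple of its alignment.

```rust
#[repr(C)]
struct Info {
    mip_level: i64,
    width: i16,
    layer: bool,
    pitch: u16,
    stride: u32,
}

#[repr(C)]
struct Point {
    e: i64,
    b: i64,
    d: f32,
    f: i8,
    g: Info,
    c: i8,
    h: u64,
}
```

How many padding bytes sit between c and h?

Info: mip_level at 0 (size 8, align 8) → ends 8; width at 8 (size 2, align 2) → ends 10; layer at 10 (size 1, align 1) → ends 11; pad 1 to align 2 for pitch; pitch at 12 (size 2, align 2) → ends 14; pad 2 to align 4 for stride; stride at 16 (size 4, align 4) → ends 20; tail pad 4 to reach multiple of 8; total 24 bytes, alignment 8
e at 0 (size 8, align 8) → ends 8
b at 8 (size 8, align 8) → ends 16
d at 16 (size 4, align 4) → ends 20
f at 20 (size 1, align 1) → ends 21
pad 3 to align 8 for g
g at 24 (size 24, align 8) → ends 48
c at 48 (size 1, align 1) → ends 49
pad 7 to align 8 for h
h at 56 (size 8, align 8) → ends 64

7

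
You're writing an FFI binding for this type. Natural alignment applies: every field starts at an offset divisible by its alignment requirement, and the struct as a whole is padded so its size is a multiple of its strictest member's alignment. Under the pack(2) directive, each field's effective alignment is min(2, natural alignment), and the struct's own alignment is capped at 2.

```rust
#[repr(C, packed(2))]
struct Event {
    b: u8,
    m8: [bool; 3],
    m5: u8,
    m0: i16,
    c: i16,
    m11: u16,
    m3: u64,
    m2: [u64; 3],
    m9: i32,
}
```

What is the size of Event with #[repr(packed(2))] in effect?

b at 0 (size 1, align 1) → ends 1
m8 at 1 (size 3, align 1) → ends 4
m5 at 4 (size 1, align 1) → ends 5
pad 1 to align 2 for m0
m0 at 6 (size 2, align 2) → ends 8
c at 8 (size 2, align 2) → ends 10
m11 at 10 (size 2, align 2) → ends 12
m3 at 12 (size 8, align 2) → ends 20
m2 at 20 (size 24, align 2) → ends 44
m9 at 44 (size 4, align 2) → ends 48
total 48 bytes, alignment 2

48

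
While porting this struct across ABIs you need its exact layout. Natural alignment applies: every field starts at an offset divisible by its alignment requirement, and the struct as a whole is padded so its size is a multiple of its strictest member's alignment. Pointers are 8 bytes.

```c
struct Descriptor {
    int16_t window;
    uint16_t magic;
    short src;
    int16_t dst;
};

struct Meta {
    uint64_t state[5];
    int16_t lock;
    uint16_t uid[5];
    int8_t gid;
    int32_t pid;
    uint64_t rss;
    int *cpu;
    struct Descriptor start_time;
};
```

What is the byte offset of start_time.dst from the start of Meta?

Descriptor: window at 0 (size 2, align 2) → ends 2; magic at 2 (size 2, align 2) → ends 4; src at 4 (size 2, align 2) → ends 6; dst at 6 (size 2, align 2) → ends 8; total 8 bytes, alignment 2
state at 0 (size 40, align 8) → ends 40
lock at 40 (size 2, align 2) → ends 42
uid at 42 (size 10, align 2) → ends 52
gid at 52 (size 1, align 1) → ends 53
pad 3 to align 4 for pid
pid at 56 (size 4, align 4) → ends 60
pad 4 to align 8 for rss
rss at 64 (size 8, align 8) → ends 72
cpu at 72 (size 8, align 8) → ends 80
start_time at 80 (size 8, align 2) → ends 88
within Descriptor: dst at 6
80 + 6 = 86

86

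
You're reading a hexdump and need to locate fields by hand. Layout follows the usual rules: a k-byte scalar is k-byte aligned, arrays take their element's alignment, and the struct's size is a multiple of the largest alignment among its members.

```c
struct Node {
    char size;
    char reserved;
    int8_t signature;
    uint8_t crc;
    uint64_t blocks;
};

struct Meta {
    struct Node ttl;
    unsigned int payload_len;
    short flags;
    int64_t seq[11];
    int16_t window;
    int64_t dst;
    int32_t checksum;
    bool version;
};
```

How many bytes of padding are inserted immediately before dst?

Node: @0: size [1B, align 1] → 1; @1: reserved [1B, align 1] → 2; @2: signature [1B, align 1] → 3; @3: crc [1B, align 1] → 4; +4 pad (align 8); @8: blocks [8B, align 8] → 16; size 16, align 8
@0: ttl [16B, align 8] → 16
@16: payload_len [4B, align 4] → 20
@20: flags [2B, align 2] → 22
+2 pad (align 8)
@24: seq [88B, align 8] → 112
@112: window [2B, align 2] → 114
+6 pad (align 8)
@120: dst [8B, align 8] → 128

6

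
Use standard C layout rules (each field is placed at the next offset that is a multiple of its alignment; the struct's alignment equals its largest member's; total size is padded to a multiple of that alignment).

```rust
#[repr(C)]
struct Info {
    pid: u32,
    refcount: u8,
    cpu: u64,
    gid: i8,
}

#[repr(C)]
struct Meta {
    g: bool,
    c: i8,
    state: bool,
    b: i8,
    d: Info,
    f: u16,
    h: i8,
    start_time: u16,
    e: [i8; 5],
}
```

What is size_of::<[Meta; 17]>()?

816

Info: 0..4  pid  (4B, 4-aligned); 4..5  refcount  (1B, 1-aligned); 5..8  -- padding (3B); 8..16  cpu  (8B, 8-aligned); 16..17  gid  (1B, 1-aligned); 17..24  -- tail padding (7B); sizeof = 24, alignof = 8
0..1  g  (1B, 1-aligned)
1..2  c  (1B, 1-aligned)
2..3  state  (1B, 1-aligned)
3..4  b  (1B, 1-aligned)
4..8  -- padding (4B)
8..32  d  (24B, 8-aligned)
32..34  f  (2B, 2-aligned)
34..35  h  (1B, 1-aligned)
35..36  -- padding (1B)
36..38  start_time  (2B, 2-aligned)
38..43  e  (5B, 1-aligned)
43..48  -- tail padding (5B)
sizeof = 48, alignof = 8
array of 17: 17 × 48 = 816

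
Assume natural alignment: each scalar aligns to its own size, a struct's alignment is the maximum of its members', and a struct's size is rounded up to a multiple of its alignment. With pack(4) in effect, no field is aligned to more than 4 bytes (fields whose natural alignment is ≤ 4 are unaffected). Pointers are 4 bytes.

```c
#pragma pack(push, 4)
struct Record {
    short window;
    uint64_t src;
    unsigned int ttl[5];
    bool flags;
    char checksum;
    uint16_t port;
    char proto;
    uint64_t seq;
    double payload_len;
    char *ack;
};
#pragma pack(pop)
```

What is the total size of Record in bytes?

window at 0 (size 2, align 2) → ends 2
pad 2 to align 4 for src
src at 4 (size 8, align 4) → ends 12
ttl at 12 (size 20, align 4) → ends 32
flags at 32 (size 1, align 1) → ends 33
checksum at 33 (size 1, align 1) → ends 34
port at 34 (size 2, align 2) → ends 36
proto at 36 (size 1, align 1) → ends 37
pad 3 to align 4 for seq
seq at 40 (size 8, align 4) → ends 48
payload_len at 48 (size 8, align 4) → ends 56
ack at 56 (size 4, align 4) → ends 60
total 60 bytes, alignment 4

60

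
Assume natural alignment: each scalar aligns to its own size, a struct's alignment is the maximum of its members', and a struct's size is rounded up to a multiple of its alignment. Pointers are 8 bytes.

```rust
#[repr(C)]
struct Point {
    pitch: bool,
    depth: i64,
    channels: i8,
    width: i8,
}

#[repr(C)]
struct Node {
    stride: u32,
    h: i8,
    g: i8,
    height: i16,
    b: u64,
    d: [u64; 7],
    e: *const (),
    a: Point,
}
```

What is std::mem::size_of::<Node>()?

104

Point: pitch at 0 (size 1, align 1) → ends 1; pad 7 to align 8 for depth; depth at 8 (size 8, align 8) → ends 16; channels at 16 (size 1, align 1) → ends 17; width at 17 (size 1, align 1) → ends 18; tail pad 6 to reach multiple of 8; total 24 bytes, alignment 8
stride at 0 (size 4, align 4) → ends 4
h at 4 (size 1, align 1) → ends 5
g at 5 (size 1, align 1) → ends 6
height at 6 (size 2, align 2) → ends 8
b at 8 (size 8, align 8) → ends 16
d at 16 (size 56, align 8) → ends 72
e at 72 (size 8, align 8) → ends 80
a at 80 (size 24, align 8) → ends 104
total 104 bytes, alignment 8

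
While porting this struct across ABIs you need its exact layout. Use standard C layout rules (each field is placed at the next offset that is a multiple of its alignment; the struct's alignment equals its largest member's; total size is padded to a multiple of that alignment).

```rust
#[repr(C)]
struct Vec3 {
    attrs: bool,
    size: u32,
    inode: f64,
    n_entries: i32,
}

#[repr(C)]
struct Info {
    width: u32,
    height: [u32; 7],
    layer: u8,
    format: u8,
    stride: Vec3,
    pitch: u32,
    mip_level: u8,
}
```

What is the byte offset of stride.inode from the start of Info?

48

Vec3: @0: attrs [1B, align 1] → 1; +3 pad (align 4); @4: size [4B, align 4] → 8; @8: inode [8B, align 8] → 16; @16: n_entries [4B, align 4] → 20; +4 tail pad (align 8); size 24, align 8
@0: width [4B, align 4] → 4
@4: height [28B, align 4] → 32
@32: layer [1B, align 1] → 33
@33: format [1B, align 1] → 34
+6 pad (align 8)
@40: stride [24B, align 8] → 64
within Vec3: inode at 8
40 + 8 = 48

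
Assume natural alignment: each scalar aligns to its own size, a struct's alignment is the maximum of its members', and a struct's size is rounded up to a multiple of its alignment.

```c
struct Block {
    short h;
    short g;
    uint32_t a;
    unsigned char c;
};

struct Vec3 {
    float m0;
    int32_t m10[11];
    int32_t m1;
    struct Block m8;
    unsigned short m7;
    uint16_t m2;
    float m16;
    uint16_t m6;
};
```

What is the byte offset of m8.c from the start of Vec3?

60

Block: @0: h [2B, align 2] → 2; @2: g [2B, align 2] → 4; @4: a [4B, align 4] → 8; @8: c [1B, align 1] → 9; +3 tail pad (align 4); size 12, align 4
@0: m0 [4B, align 4] → 4
@4: m10 [44B, align 4] → 48
@48: m1 [4B, align 4] → 52
@52: m8 [12B, align 4] → 64
within Block: c at 8
52 + 8 = 60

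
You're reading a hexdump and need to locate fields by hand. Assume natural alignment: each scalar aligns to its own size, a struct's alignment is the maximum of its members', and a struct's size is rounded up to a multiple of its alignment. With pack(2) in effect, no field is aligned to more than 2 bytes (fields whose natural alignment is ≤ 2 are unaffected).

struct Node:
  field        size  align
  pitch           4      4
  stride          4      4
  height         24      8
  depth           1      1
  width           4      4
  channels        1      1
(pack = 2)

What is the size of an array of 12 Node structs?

480

pitch at 0 (size 4, align 2) → ends 4
stride at 4 (size 4, align 2) → ends 8
height at 8 (size 24, align 2) → ends 32
depth at 32 (size 1, align 1) → ends 33
pad 1 to align 2 for width
width at 34 (size 4, align 2) → ends 38
channels at 38 (size 1, align 1) → ends 39
tail pad 1 to reach multiple of 2
total 40 bytes, alignment 2
array of 12: 12 × 40 = 480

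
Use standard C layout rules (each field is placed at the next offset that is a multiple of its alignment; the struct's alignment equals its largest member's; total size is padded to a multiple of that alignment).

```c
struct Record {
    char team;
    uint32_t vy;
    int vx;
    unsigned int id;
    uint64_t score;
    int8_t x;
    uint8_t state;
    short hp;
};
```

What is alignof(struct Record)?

member alignments: team=1, vy=4, vx=4, id=4, score=8, x=1, state=1, hp=2
max = 8

8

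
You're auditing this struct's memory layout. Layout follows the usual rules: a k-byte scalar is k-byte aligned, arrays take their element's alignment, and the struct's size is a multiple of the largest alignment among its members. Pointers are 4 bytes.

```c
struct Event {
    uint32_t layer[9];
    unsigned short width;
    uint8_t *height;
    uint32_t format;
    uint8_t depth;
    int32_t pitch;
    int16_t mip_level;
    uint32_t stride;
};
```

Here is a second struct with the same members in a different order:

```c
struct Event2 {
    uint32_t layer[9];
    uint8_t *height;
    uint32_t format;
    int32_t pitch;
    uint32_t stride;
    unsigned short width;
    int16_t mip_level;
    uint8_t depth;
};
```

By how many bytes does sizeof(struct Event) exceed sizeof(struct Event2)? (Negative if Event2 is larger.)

0..36  layer  (36B, 4-aligned)
36..38  width  (2B, 2-aligned)
38..40  -- padding (2B)
40..44  height  (4B, 4-aligned)
44..48  format  (4B, 4-aligned)
48..49  depth  (1B, 1-aligned)
49..52  -- padding (3B)
52..56  pitch  (4B, 4-aligned)
56..58  mip_level  (2B, 2-aligned)
58..60  -- padding (2B)
60..64  stride  (4B, 4-aligned)
sizeof = 64, alignof = 4
— Event2 —
0..36  layer  (36B, 4-aligned)
36..40  height  (4B, 4-aligned)
40..44  format  (4B, 4-aligned)
44..48  pitch  (4B, 4-aligned)
48..52  stride  (4B, 4-aligned)
52..54  width  (2B, 2-aligned)
54..56  mip_level  (2B, 2-aligned)
56..57  depth  (1B, 1-aligned)
57..60  -- tail padding (3B)
sizeof = 60, alignof = 4
64 − 60 = 4

4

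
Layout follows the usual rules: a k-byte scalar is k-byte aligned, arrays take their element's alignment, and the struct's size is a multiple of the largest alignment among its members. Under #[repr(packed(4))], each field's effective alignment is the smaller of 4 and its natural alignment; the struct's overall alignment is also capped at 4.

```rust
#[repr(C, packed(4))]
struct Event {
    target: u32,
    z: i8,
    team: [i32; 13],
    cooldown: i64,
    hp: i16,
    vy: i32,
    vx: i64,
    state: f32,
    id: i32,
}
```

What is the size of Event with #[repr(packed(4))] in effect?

target at 0 (size 4, align 4) → ends 4
z at 4 (size 1, align 1) → ends 5
pad 3 to align 4 for team
team at 8 (size 52, align 4) → ends 60
cooldown at 60 (size 8, align 4) → ends 68
hp at 68 (size 2, align 2) → ends 70
pad 2 to align 4 for vy
vy at 72 (size 4, align 4) → ends 76
vx at 76 (size 8, align 4) → ends 84
state at 84 (size 4, align 4) → ends 88
id at 88 (size 4, align 4) → ends 92
total 92 bytes, alignment 4

92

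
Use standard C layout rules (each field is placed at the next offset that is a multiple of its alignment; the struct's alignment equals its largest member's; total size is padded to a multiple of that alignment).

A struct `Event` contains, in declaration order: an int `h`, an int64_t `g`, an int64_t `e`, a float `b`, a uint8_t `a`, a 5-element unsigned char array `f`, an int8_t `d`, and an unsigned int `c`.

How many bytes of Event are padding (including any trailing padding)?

0..4  h  (4B, 4-aligned)
4..8  -- padding (4B)
8..16  g  (8B, 8-aligned)
16..24  e  (8B, 8-aligned)
24..28  b  (4B, 4-aligned)
28..29  a  (1B, 1-aligned)
29..34  f  (5B, 1-aligned)
34..35  d  (1B, 1-aligned)
35..36  -- padding (1B)
36..40  c  (4B, 4-aligned)
sizeof = 40, alignof = 8
data bytes 35, size 40 → padding 5

5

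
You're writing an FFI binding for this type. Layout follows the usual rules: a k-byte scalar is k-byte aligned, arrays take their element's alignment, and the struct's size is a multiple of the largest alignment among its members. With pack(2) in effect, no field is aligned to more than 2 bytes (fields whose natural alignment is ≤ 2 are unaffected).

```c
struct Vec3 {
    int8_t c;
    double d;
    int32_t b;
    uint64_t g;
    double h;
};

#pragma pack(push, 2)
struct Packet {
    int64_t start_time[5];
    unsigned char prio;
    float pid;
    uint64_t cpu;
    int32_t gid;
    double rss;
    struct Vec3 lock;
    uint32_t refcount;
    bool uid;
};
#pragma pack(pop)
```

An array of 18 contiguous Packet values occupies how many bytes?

2016

Vec3: c at 0 (size 1, align 1) → ends 1; pad 7 to align 8 for d; d at 8 (size 8, align 8) → ends 16; b at 16 (size 4, align 4) → ends 20; pad 4 to align 8 for g; g at 24 (size 8, align 8) → ends 32; h at 32 (size 8, align 8) → ends 40; total 40 bytes, alignment 8
start_time at 0 (size 40, align 2) → ends 40
prio at 40 (size 1, align 1) → ends 41
pad 1 to align 2 for pid
pid at 42 (size 4, align 2) → ends 46
cpu at 46 (size 8, align 2) → ends 54
gid at 54 (size 4, align 2) → ends 58
rss at 58 (size 8, align 2) → ends 66
lock at 66 (size 40, align 2) → ends 106
refcount at 106 (size 4, align 2) → ends 110
uid at 110 (size 1, align 1) → ends 111
tail pad 1 to reach multiple of 2
total 112 bytes, alignment 2
array of 18: 18 × 112 = 2016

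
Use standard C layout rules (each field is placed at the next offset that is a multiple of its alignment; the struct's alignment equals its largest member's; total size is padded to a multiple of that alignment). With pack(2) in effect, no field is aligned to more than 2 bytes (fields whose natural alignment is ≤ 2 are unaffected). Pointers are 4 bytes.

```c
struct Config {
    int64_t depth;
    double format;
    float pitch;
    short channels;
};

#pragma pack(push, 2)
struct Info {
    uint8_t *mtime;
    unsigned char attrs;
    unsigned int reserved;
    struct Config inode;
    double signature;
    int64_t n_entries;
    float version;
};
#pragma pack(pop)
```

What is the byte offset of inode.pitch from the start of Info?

Config: @0: depth [8B, align 8] → 8; @8: format [8B, align 8] → 16; @16: pitch [4B, align 4] → 20; @20: channels [2B, align 2] → 22; +2 tail pad (align 8); size 24, align 8
@0: mtime [4B, align 2] → 4
@4: attrs [1B, align 1] → 5
+1 pad (align 2)
@6: reserved [4B, align 2] → 10
@10: inode [24B, align 2] → 34
within Config: pitch at 16
10 + 16 = 26

26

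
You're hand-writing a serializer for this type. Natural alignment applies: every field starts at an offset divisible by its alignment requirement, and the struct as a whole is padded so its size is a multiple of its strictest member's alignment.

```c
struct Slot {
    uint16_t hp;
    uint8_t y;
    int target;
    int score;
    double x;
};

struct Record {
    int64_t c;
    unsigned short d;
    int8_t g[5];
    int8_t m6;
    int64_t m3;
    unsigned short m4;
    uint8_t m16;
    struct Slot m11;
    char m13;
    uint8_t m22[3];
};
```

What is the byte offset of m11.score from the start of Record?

Slot: @0: hp [2B, align 2] → 2; @2: y [1B, align 1] → 3; +1 pad (align 4); @4: target [4B, align 4] → 8; @8: score [4B, align 4] → 12; +4 pad (align 8); @16: x [8B, align 8] → 24; size 24, align 8
@0: c [8B, align 8] → 8
@8: d [2B, align 2] → 10
@10: g [5B, align 1] → 15
@15: m6 [1B, align 1] → 16
@16: m3 [8B, align 8] → 24
@24: m4 [2B, align 2] → 26
@26: m16 [1B, align 1] → 27
+5 pad (align 8)
@32: m11 [24B, align 8] → 56
within Slot: score at 8
32 + 8 = 40

40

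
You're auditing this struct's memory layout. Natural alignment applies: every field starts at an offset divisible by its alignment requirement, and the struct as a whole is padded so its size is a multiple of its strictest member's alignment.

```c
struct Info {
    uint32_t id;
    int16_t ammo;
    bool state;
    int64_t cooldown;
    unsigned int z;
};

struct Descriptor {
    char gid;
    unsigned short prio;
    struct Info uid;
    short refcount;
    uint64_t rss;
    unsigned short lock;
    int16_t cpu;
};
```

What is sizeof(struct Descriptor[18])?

Info: @0: id [4B, align 4] → 4; @4: ammo [2B, align 2] → 6; @6: state [1B, align 1] → 7; +1 pad (align 8); @8: cooldown [8B, align 8] → 16; @16: z [4B, align 4] → 20; +4 tail pad (align 8); size 24, align 8
@0: gid [1B, align 1] → 1
+1 pad (align 2)
@2: prio [2B, align 2] → 4
+4 pad (align 8)
@8: uid [24B, align 8] → 32
@32: refcount [2B, align 2] → 34
+6 pad (align 8)
@40: rss [8B, align 8] → 48
@48: lock [2B, align 2] → 50
@50: cpu [2B, align 2] → 52
+4 tail pad (align 8)
size 56, align 8
array of 18: 18 × 56 = 1008

1008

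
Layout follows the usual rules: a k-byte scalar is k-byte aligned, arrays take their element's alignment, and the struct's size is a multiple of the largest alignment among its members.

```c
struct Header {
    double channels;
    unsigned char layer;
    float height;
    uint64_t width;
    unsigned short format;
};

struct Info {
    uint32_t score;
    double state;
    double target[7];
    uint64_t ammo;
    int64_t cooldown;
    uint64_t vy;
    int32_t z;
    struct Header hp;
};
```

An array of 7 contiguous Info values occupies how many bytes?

952

Header: @0: channels [8B, align 8] → 8; @8: layer [1B, align 1] → 9; +3 pad (align 4); @12: height [4B, align 4] → 16; @16: width [8B, align 8] → 24; @24: format [2B, align 2] → 26; +6 tail pad (align 8); size 32, align 8
@0: score [4B, align 4] → 4
+4 pad (align 8)
@8: state [8B, align 8] → 16
@16: target [56B, align 8] → 72
@72: ammo [8B, align 8] → 80
@80: cooldown [8B, align 8] → 88
@88: vy [8B, align 8] → 96
@96: z [4B, align 4] → 100
+4 pad (align 8)
@104: hp [32B, align 8] → 136
size 136, align 8
array of 7: 7 × 136 = 952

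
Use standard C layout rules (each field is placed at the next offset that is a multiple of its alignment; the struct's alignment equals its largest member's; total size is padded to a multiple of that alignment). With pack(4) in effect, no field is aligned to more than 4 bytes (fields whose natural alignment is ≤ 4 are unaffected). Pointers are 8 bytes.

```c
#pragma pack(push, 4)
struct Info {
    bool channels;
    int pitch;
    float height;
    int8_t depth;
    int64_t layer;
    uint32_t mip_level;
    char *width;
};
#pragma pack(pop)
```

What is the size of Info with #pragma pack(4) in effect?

36

@0: channels [1B, align 1] → 1
+3 pad (align 4)
@4: pitch [4B, align 4] → 8
@8: height [4B, align 4] → 12
@12: depth [1B, align 1] → 13
+3 pad (align 4)
@16: layer [8B, align 4] → 24
@24: mip_level [4B, align 4] → 28
@28: width [8B, align 4] → 36
size 36, align 4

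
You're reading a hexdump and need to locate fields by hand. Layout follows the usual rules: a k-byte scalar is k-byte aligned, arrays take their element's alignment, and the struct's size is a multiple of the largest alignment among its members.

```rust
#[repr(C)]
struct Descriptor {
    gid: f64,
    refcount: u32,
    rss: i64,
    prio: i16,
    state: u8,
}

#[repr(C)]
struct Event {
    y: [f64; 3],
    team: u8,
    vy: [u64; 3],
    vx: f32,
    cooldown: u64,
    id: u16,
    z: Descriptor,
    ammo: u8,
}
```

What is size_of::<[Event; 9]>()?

Descriptor: gid at 0 (size 8, align 8) → ends 8; refcount at 8 (size 4, align 4) → ends 12; pad 4 to align 8 for rss; rss at 16 (size 8, align 8) → ends 24; prio at 24 (size 2, align 2) → ends 26; state at 26 (size 1, align 1) → ends 27; tail pad 5 to reach multiple of 8; total 32 bytes, alignment 8
y at 0 (size 24, align 8) → ends 24
team at 24 (size 1, align 1) → ends 25
pad 7 to align 8 for vy
vy at 32 (size 24, align 8) → ends 56
vx at 56 (size 4, align 4) → ends 60
pad 4 to align 8 for cooldown
cooldown at 64 (size 8, align 8) → ends 72
id at 72 (size 2, align 2) → ends 74
pad 6 to align 8 for z
z at 80 (size 32, align 8) → ends 112
ammo at 112 (size 1, align 1) → ends 113
tail pad 7 to reach multiple of 8
total 120 bytes, alignment 8
array of 9: 9 × 120 = 1080

1080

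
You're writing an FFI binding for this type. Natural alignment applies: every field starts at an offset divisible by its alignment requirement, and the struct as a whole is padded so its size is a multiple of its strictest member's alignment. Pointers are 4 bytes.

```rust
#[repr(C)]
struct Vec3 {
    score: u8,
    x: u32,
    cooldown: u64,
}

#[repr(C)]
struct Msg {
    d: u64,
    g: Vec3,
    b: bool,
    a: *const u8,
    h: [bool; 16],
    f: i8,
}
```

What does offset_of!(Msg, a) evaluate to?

Vec3: @0: score [1B, align 1] → 1; +3 pad (align 4); @4: x [4B, align 4] → 8; @8: cooldown [8B, align 8] → 16; size 16, align 8
@0: d [8B, align 8] → 8
@8: g [16B, align 8] → 24
@24: b [1B, align 1] → 25
+3 pad (align 4)
@28: a [4B, align 4] → 32

28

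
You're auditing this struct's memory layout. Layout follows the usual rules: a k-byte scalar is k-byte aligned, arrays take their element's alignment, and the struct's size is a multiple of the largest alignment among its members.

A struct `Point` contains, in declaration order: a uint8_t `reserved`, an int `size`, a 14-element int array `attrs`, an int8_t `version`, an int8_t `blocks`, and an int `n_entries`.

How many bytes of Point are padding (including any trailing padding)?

@0: reserved [1B, align 1] → 1
+3 pad (align 4)
@4: size [4B, align 4] → 8
@8: attrs [56B, align 4] → 64
@64: version [1B, align 1] → 65
@65: blocks [1B, align 1] → 66
+2 pad (align 4)
@68: n_entries [4B, align 4] → 72
size 72, align 4
data bytes 67, size 72 → padding 5

5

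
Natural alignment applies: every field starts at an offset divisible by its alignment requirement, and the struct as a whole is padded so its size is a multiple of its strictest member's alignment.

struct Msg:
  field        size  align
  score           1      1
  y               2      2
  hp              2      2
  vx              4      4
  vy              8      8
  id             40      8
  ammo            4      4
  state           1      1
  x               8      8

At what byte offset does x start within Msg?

score at 0 (size 1, align 1) → ends 1
pad 1 to align 2 for y
y at 2 (size 2, align 2) → ends 4
hp at 4 (size 2, align 2) → ends 6
pad 2 to align 4 for vx
vx at 8 (size 4, align 4) → ends 12
pad 4 to align 8 for vy
vy at 16 (size 8, align 8) → ends 24
id at 24 (size 40, align 8) → ends 64
ammo at 64 (size 4, align 4) → ends 68
state at 68 (size 1, align 1) → ends 69
pad 3 to align 8 for x
x at 72 (size 8, align 8) → ends 80

72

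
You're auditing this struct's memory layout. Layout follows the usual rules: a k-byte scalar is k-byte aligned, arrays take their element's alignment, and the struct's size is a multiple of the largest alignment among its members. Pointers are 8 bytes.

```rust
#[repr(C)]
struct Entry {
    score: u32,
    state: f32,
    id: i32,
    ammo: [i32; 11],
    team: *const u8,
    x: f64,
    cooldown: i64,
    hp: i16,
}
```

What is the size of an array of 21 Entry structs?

0..4  score  (4B, 4-aligned)
4..8  state  (4B, 4-aligned)
8..12  id  (4B, 4-aligned)
12..56  ammo  (44B, 4-aligned)
56..64  team  (8B, 8-aligned)
64..72  x  (8B, 8-aligned)
72..80  cooldown  (8B, 8-aligned)
80..82  hp  (2B, 2-aligned)
82..88  -- tail padding (6B)
sizeof = 88, alignof = 8
array of 21: 21 × 88 = 1848

1848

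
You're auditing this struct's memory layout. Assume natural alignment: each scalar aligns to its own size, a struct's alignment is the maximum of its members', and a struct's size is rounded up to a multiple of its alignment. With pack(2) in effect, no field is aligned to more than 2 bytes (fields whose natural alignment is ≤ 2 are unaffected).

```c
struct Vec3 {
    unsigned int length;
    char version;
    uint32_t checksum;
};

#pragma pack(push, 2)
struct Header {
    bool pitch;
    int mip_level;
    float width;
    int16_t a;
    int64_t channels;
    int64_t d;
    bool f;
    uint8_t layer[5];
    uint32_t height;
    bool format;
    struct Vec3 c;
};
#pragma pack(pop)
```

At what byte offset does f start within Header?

Vec3: @0: length [4B, align 4] → 4; @4: version [1B, align 1] → 5; +3 pad (align 4); @8: checksum [4B, align 4] → 12; size 12, align 4
@0: pitch [1B, align 1] → 1
+1 pad (align 2)
@2: mip_level [4B, align 2] → 6
@6: width [4B, align 2] → 10
@10: a [2B, align 2] → 12
@12: channels [8B, align 2] → 20
@20: d [8B, align 2] → 28
@28: f [1B, align 1] → 29

28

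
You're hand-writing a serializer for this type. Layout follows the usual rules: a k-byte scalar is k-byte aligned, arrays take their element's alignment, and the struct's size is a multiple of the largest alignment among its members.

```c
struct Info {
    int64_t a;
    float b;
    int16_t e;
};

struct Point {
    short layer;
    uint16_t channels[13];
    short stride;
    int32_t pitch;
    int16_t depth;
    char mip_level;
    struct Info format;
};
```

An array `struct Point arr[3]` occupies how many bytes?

168

Info: @0: a [8B, align 8] → 8; @8: b [4B, align 4] → 12; @12: e [2B, align 2] → 14; +2 tail pad (align 8); size 16, align 8
@0: layer [2B, align 2] → 2
@2: channels [26B, align 2] → 28
@28: stride [2B, align 2] → 30
+2 pad (align 4)
@32: pitch [4B, align 4] → 36
@36: depth [2B, align 2] → 38
@38: mip_level [1B, align 1] → 39
+1 pad (align 8)
@40: format [16B, align 8] → 56
size 56, align 8
array of 3: 3 × 56 = 168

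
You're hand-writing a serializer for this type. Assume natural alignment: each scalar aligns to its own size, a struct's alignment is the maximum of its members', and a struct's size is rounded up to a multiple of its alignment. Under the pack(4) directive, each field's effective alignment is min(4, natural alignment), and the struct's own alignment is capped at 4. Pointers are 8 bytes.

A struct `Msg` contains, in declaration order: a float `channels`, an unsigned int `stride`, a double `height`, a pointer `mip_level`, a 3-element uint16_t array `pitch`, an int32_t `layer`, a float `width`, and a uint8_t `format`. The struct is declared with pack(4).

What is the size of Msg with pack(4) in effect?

44

0..4  channels  (4B, 4-aligned)
4..8  stride  (4B, 4-aligned)
8..16  height  (8B, 4-aligned)
16..24  mip_level  (8B, 4-aligned)
24..30  pitch  (6B, 2-aligned)
30..32  -- padding (2B)
32..36  layer  (4B, 4-aligned)
36..40  width  (4B, 4-aligned)
40..41  format  (1B, 1-aligned)
41..44  -- tail padding (3B)
sizeof = 44, alignof = 4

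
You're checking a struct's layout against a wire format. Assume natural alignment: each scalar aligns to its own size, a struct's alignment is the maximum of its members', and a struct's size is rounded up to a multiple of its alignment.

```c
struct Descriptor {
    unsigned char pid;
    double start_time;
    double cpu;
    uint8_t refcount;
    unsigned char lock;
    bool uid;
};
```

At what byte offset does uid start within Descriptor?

26

0..1  pid  (1B, 1-aligned)
1..8  -- padding (7B)
8..16  start_time  (8B, 8-aligned)
16..24  cpu  (8B, 8-aligned)
24..25  refcount  (1B, 1-aligned)
25..26  lock  (1B, 1-aligned)
26..27  uid  (1B, 1-aligned)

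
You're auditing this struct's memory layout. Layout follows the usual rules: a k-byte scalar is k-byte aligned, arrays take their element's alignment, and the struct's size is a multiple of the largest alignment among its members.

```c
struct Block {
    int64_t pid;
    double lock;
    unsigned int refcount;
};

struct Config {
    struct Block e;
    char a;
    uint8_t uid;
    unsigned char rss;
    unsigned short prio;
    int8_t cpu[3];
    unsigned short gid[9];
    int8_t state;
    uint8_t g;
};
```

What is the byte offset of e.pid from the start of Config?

0

Block: 0..8  pid  (8B, 8-aligned); 8..16  lock  (8B, 8-aligned); 16..20  refcount  (4B, 4-aligned); 20..24  -- tail padding (4B); sizeof = 24, alignof = 8
0..24  e  (24B, 8-aligned)
within Block: pid at 0
0 + 0 = 0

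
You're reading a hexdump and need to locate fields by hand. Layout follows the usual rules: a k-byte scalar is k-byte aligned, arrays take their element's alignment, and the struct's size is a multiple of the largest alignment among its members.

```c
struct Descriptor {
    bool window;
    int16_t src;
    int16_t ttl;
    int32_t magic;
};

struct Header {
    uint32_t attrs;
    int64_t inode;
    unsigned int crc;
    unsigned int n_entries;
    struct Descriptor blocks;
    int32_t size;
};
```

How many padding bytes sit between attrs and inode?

Descriptor: 0..1  window  (1B, 1-aligned); 1..2  -- padding (1B); 2..4  src  (2B, 2-aligned); 4..6  ttl  (2B, 2-aligned); 6..8  -- padding (2B); 8..12  magic  (4B, 4-aligned); sizeof = 12, alignof = 4
0..4  attrs  (4B, 4-aligned)
4..8  -- padding (4B)
8..16  inode  (8B, 8-aligned)

4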